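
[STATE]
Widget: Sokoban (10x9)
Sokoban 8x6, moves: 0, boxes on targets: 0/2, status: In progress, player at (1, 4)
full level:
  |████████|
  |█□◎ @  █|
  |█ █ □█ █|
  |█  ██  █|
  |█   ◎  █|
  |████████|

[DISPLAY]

████████  
█□◎ @  █  
█ █ □█ █  
█  ██  █  
█   ◎  █  
████████  
Moves: 0  
          
          


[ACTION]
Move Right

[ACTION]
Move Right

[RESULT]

████████  
█□◎   @█  
█ █ □█ █  
█  ██  █  
█   ◎  █  
████████  
Moves: 2  
          
          


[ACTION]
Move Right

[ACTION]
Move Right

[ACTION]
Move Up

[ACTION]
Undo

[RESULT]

████████  
█□◎  @ █  
█ █ □█ █  
█  ██  █  
█   ◎  █  
████████  
Moves: 1  
          
          


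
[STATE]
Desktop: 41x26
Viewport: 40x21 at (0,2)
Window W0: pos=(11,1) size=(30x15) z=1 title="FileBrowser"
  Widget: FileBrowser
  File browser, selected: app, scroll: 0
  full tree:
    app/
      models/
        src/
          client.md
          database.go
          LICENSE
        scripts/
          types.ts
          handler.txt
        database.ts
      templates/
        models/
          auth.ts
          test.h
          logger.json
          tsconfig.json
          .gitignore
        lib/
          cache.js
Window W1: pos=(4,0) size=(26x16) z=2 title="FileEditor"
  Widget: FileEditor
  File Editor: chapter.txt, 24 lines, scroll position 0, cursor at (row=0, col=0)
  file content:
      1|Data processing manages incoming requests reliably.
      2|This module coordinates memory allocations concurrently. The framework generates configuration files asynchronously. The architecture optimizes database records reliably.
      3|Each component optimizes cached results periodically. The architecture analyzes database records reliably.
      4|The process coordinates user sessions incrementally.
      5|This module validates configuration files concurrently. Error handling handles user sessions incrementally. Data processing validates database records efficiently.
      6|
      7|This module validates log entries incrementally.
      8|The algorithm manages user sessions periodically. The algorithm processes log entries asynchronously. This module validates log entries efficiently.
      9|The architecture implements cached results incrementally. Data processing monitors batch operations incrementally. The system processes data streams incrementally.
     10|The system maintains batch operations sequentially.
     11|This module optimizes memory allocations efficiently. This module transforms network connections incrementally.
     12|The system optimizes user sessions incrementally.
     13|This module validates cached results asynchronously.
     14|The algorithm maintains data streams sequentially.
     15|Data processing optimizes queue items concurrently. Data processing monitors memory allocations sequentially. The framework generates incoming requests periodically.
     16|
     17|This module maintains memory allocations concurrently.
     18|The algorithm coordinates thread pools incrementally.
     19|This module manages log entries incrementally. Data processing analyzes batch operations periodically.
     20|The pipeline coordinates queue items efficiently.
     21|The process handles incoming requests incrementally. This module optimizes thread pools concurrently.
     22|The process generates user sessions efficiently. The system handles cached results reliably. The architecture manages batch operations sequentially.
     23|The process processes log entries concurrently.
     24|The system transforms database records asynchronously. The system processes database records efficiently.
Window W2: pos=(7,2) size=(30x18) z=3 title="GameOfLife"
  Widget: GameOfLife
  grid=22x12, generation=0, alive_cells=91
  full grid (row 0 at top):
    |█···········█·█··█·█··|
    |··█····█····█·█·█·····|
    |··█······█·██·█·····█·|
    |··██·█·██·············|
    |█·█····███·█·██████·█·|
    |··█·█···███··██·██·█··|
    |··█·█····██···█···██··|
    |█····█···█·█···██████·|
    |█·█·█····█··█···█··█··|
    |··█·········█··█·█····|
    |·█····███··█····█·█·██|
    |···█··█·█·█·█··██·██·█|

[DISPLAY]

    ┠──┏━━━━━━━━━━━━━━━━━━━━━━━━━━━━┓   
    ┃█a┃ GameOfLife                 ┃───
    ┃Th┠────────────────────────────┨   
    ┃Ea┃Gen: 0                      ┃   
    ┃Th┃█···········█·█··█·█··      ┃   
    ┃Th┃··█····█····█·█·█·····      ┃   
    ┃  ┃··█······█·██·█·····█·      ┃   
    ┃Th┃··██·█·██·············      ┃   
    ┃Th┃█·█····███·█·██████·█·      ┃   
    ┃Th┃··█·█···███··██·██·█··      ┃   
    ┃Th┃··█·█····██···█···██··      ┃   
    ┃Th┃█····█···█·█···██████·      ┃   
    ┃Th┃█·█·█····█··█···█··█··      ┃   
    ┗━━┃··█·········█··█·█····      ┃━━━
       ┃·█····███··█····█·█·██      ┃   
       ┃···█··█·█·█·█··██·██·█      ┃   
       ┃                            ┃   
       ┗━━━━━━━━━━━━━━━━━━━━━━━━━━━━┛   
                                        
                                        
                                        


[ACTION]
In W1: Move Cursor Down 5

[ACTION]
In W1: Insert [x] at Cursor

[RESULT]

    ┠──┏━━━━━━━━━━━━━━━━━━━━━━━━━━━━┓   
    ┃Da┃ GameOfLife                 ┃───
    ┃Th┠────────────────────────────┨   
    ┃Ea┃Gen: 0                      ┃   
    ┃Th┃█···········█·█··█·█··      ┃   
    ┃Th┃··█····█····█·█·█·····      ┃   
    ┃x█┃··█······█·██·█·····█·      ┃   
    ┃Th┃··██·█·██·············      ┃   
    ┃Th┃█·█····███·█·██████·█·      ┃   
    ┃Th┃··█·█···███··██·██·█··      ┃   
    ┃Th┃··█·█····██···█···██··      ┃   
    ┃Th┃█····█···█·█···██████·      ┃   
    ┃Th┃█·█·█····█··█···█··█··      ┃   
    ┗━━┃··█·········█··█·█····      ┃━━━
       ┃·█····███··█····█·█·██      ┃   
       ┃···█··█·█·█·█··██·██·█      ┃   
       ┃                            ┃   
       ┗━━━━━━━━━━━━━━━━━━━━━━━━━━━━┛   
                                        
                                        
                                        


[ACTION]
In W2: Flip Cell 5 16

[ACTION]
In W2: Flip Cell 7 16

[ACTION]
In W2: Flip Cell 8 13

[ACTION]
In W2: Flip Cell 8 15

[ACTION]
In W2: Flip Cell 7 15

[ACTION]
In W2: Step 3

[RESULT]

    ┠──┏━━━━━━━━━━━━━━━━━━━━━━━━━━━━┓   
    ┃Da┃ GameOfLife                 ┃───
    ┃Th┠────────────────────────────┨   
    ┃Ea┃Gen: 3                      ┃   
    ┃Th┃············███·······      ┃   
    ┃Th┃·██········█···██·····      ┃   
    ┃x█┃·█········█·····█·····      ┃   
    ┃Th┃·█···█·█···█····█··██·      ┃   
    ┃Th┃·███·██······█·█·█··█·      ┃   
    ┃Th┃·█············██·████·      ┃   
    ┃Th┃······██············█·      ┃   
    ┃Th┃·····█·██···········█·      ┃   
    ┃Th┃······██·······█·█··█·      ┃   
    ┗━━┃·█··█·███·······█·····      ┃━━━
       ┃··██·····█··········█·      ┃   
       ┃··················█·█·      ┃   
       ┃                            ┃   
       ┗━━━━━━━━━━━━━━━━━━━━━━━━━━━━┛   
                                        
                                        
                                        


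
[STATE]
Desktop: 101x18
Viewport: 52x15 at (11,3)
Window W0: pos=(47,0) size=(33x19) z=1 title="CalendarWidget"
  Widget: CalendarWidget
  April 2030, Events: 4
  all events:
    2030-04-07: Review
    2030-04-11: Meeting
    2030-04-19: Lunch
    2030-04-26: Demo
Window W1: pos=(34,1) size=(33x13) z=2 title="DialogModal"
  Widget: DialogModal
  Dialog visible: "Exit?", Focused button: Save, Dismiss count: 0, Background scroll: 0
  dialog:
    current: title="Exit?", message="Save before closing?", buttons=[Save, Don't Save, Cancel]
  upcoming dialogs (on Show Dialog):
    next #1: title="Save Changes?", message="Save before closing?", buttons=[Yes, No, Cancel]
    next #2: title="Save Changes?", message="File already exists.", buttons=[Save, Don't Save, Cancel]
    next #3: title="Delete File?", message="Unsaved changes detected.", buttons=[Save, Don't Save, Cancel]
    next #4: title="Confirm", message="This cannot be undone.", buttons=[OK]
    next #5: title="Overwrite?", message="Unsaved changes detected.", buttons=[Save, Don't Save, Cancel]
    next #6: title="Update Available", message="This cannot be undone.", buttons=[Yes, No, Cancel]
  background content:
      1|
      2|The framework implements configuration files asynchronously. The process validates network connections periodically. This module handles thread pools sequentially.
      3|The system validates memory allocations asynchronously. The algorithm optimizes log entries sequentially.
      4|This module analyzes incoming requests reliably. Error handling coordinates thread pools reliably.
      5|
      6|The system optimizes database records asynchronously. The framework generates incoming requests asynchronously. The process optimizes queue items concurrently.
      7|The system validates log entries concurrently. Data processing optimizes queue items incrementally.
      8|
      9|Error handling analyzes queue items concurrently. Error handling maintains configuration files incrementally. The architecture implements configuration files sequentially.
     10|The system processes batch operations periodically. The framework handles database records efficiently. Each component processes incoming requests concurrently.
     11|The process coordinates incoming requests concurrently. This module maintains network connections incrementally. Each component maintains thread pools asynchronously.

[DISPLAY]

                       ┠────────────────────────────
                       ┃                            
                       ┃The framework implements con
                       ┃Th┌─────────────────────────
                       ┃Th│          Exit?          
                       ┃  │   Save before closing?  
                       ┃Th│[Save]  Don't Save   Canc
                       ┃Th└─────────────────────────
                       ┃                            
                       ┃Error handling analyzes queu
                       ┗━━━━━━━━━━━━━━━━━━━━━━━━━━━━
                                    ┃               
                                    ┃               
                                    ┃               
                                    ┃               


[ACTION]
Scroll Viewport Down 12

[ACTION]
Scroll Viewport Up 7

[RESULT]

                                    ┏━━━━━━━━━━━━━━━
                       ┏━━━━━━━━━━━━━━━━━━━━━━━━━━━━
                       ┃ DialogModal                
                       ┠────────────────────────────
                       ┃                            
                       ┃The framework implements con
                       ┃Th┌─────────────────────────
                       ┃Th│          Exit?          
                       ┃  │   Save before closing?  
                       ┃Th│[Save]  Don't Save   Canc
                       ┃Th└─────────────────────────
                       ┃                            
                       ┃Error handling analyzes queu
                       ┗━━━━━━━━━━━━━━━━━━━━━━━━━━━━
                                    ┃               


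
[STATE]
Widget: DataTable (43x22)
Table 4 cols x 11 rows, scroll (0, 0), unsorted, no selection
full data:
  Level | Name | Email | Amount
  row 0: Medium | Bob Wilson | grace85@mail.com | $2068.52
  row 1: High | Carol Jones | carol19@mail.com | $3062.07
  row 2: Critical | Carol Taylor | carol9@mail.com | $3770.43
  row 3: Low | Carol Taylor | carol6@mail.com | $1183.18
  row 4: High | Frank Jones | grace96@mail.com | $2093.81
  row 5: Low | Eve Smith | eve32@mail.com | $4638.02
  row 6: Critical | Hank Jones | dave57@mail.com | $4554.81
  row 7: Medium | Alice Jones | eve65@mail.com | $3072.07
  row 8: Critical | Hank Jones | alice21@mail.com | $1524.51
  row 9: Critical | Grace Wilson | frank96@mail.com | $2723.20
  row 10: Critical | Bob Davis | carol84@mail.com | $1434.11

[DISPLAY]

Level   │Name        │Email           │Amou
────────┼────────────┼────────────────┼────
Medium  │Bob Wilson  │grace85@mail.com│$206
High    │Carol Jones │carol19@mail.com│$306
Critical│Carol Taylor│carol9@mail.com │$377
Low     │Carol Taylor│carol6@mail.com │$118
High    │Frank Jones │grace96@mail.com│$209
Low     │Eve Smith   │eve32@mail.com  │$463
Critical│Hank Jones  │dave57@mail.com │$455
Medium  │Alice Jones │eve65@mail.com  │$307
Critical│Hank Jones  │alice21@mail.com│$152
Critical│Grace Wilson│frank96@mail.com│$272
Critical│Bob Davis   │carol84@mail.com│$143
                                           
                                           
                                           
                                           
                                           
                                           
                                           
                                           
                                           


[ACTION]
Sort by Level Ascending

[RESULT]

Level  ▲│Name        │Email           │Amou
────────┼────────────┼────────────────┼────
Critical│Carol Taylor│carol9@mail.com │$377
Critical│Hank Jones  │dave57@mail.com │$455
Critical│Hank Jones  │alice21@mail.com│$152
Critical│Grace Wilson│frank96@mail.com│$272
Critical│Bob Davis   │carol84@mail.com│$143
High    │Carol Jones │carol19@mail.com│$306
High    │Frank Jones │grace96@mail.com│$209
Low     │Carol Taylor│carol6@mail.com │$118
Low     │Eve Smith   │eve32@mail.com  │$463
Medium  │Bob Wilson  │grace85@mail.com│$206
Medium  │Alice Jones │eve65@mail.com  │$307
                                           
                                           
                                           
                                           
                                           
                                           
                                           
                                           
                                           


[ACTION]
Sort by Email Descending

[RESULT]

Level   │Name        │Email          ▼│Amou
────────┼────────────┼────────────────┼────
High    │Frank Jones │grace96@mail.com│$209
Medium  │Bob Wilson  │grace85@mail.com│$206
Critical│Grace Wilson│frank96@mail.com│$272
Medium  │Alice Jones │eve65@mail.com  │$307
Low     │Eve Smith   │eve32@mail.com  │$463
Critical│Hank Jones  │dave57@mail.com │$455
Critical│Carol Taylor│carol9@mail.com │$377
Critical│Bob Davis   │carol84@mail.com│$143
Low     │Carol Taylor│carol6@mail.com │$118
High    │Carol Jones │carol19@mail.com│$306
Critical│Hank Jones  │alice21@mail.com│$152
                                           
                                           
                                           
                                           
                                           
                                           
                                           
                                           
                                           


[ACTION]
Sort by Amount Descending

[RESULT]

Level   │Name        │Email           │Amou
────────┼────────────┼────────────────┼────
Low     │Eve Smith   │eve32@mail.com  │$463
Critical│Hank Jones  │dave57@mail.com │$455
Critical│Carol Taylor│carol9@mail.com │$377
Medium  │Alice Jones │eve65@mail.com  │$307
High    │Carol Jones │carol19@mail.com│$306
Critical│Grace Wilson│frank96@mail.com│$272
High    │Frank Jones │grace96@mail.com│$209
Medium  │Bob Wilson  │grace85@mail.com│$206
Critical│Hank Jones  │alice21@mail.com│$152
Critical│Bob Davis   │carol84@mail.com│$143
Low     │Carol Taylor│carol6@mail.com │$118
                                           
                                           
                                           
                                           
                                           
                                           
                                           
                                           
                                           


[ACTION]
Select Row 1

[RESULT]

Level   │Name        │Email           │Amou
────────┼────────────┼────────────────┼────
Low     │Eve Smith   │eve32@mail.com  │$463
>ritical│Hank Jones  │dave57@mail.com │$455
Critical│Carol Taylor│carol9@mail.com │$377
Medium  │Alice Jones │eve65@mail.com  │$307
High    │Carol Jones │carol19@mail.com│$306
Critical│Grace Wilson│frank96@mail.com│$272
High    │Frank Jones │grace96@mail.com│$209
Medium  │Bob Wilson  │grace85@mail.com│$206
Critical│Hank Jones  │alice21@mail.com│$152
Critical│Bob Davis   │carol84@mail.com│$143
Low     │Carol Taylor│carol6@mail.com │$118
                                           
                                           
                                           
                                           
                                           
                                           
                                           
                                           
                                           


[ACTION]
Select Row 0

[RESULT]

Level   │Name        │Email           │Amou
────────┼────────────┼────────────────┼────
>ow     │Eve Smith   │eve32@mail.com  │$463
Critical│Hank Jones  │dave57@mail.com │$455
Critical│Carol Taylor│carol9@mail.com │$377
Medium  │Alice Jones │eve65@mail.com  │$307
High    │Carol Jones │carol19@mail.com│$306
Critical│Grace Wilson│frank96@mail.com│$272
High    │Frank Jones │grace96@mail.com│$209
Medium  │Bob Wilson  │grace85@mail.com│$206
Critical│Hank Jones  │alice21@mail.com│$152
Critical│Bob Davis   │carol84@mail.com│$143
Low     │Carol Taylor│carol6@mail.com │$118
                                           
                                           
                                           
                                           
                                           
                                           
                                           
                                           
                                           


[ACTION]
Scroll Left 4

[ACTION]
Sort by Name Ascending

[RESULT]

Level   │Name       ▲│Email           │Amou
────────┼────────────┼────────────────┼────
>edium  │Alice Jones │eve65@mail.com  │$307
Critical│Bob Davis   │carol84@mail.com│$143
Medium  │Bob Wilson  │grace85@mail.com│$206
High    │Carol Jones │carol19@mail.com│$306
Critical│Carol Taylor│carol9@mail.com │$377
Low     │Carol Taylor│carol6@mail.com │$118
Low     │Eve Smith   │eve32@mail.com  │$463
High    │Frank Jones │grace96@mail.com│$209
Critical│Grace Wilson│frank96@mail.com│$272
Critical│Hank Jones  │dave57@mail.com │$455
Critical│Hank Jones  │alice21@mail.com│$152
                                           
                                           
                                           
                                           
                                           
                                           
                                           
                                           
                                           


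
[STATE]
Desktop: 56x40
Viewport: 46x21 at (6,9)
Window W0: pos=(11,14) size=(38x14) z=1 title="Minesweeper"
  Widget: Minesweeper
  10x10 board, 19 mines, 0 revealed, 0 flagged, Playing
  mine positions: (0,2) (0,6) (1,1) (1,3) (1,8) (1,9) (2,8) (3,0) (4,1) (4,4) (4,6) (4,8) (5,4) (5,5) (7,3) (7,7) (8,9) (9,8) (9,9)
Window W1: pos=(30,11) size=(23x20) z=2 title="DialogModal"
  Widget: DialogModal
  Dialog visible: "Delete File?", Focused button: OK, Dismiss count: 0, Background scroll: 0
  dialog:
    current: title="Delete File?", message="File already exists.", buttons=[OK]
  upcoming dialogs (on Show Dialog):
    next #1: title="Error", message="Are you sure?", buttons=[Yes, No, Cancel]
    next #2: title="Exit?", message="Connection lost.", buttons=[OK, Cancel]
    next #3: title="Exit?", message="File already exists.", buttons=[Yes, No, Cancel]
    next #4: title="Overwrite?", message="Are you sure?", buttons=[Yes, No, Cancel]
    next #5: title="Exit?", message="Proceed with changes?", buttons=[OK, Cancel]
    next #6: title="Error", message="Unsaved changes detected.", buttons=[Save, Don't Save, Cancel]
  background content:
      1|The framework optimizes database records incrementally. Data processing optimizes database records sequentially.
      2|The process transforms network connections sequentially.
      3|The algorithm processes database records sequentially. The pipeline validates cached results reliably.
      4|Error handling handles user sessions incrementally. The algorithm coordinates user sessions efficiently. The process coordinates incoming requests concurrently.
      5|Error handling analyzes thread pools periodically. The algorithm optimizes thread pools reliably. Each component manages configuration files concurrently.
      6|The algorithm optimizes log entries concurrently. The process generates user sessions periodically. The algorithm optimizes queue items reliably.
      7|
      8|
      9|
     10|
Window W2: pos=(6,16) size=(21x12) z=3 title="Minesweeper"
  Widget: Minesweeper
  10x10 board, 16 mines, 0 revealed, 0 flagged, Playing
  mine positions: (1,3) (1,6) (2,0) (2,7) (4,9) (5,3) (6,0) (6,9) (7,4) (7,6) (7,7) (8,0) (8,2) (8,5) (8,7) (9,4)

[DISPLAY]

                                              
                                              
                        ┏━━━━━━━━━━━━━━━━━━━━━
                        ┃ DialogModal         
                        ┠─────────────────────
     ┏━━━━━━━━━━━━━━━━━━┃The framework optimiz
     ┃ Minesweeper      ┃The process transform
┏━━━━━━━━━━━━━━━━━━━┓───┃The algorithm process
┃ Minesweeper       ┃   ┃Error handling handle
┠───────────────────┨   ┃Error handling analyz
┃■■■■■■■■■■         ┃   ┃Th┌───────────────┐iz
┃■■■■■■■■■■         ┃   ┃  │  Delete File? │  
┃■■■■■■■■■■         ┃   ┃  │File already ex│  
┃■■■■■■■■■■         ┃   ┃  │      [OK]     │  
┃■■■■■■■■■■         ┃   ┃  └───────────────┘  
┃■■■■■■■■■■         ┃   ┃                     
┃■■■■■■■■■■         ┃   ┃                     
┃■■■■■■■■■■         ┃   ┃                     
┗━━━━━━━━━━━━━━━━━━━┛━━━┃                     
                        ┃                     
                        ┃                     


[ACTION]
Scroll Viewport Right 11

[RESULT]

                                              
                                              
                    ┏━━━━━━━━━━━━━━━━━━━━━┓   
                    ┃ DialogModal         ┃   
                    ┠─────────────────────┨   
 ┏━━━━━━━━━━━━━━━━━━┃The framework optimiz┃   
 ┃ Minesweeper      ┃The process transform┃   
━━━━━━━━━━━━━━━━┓───┃The algorithm process┃   
nesweeper       ┃   ┃Error handling handle┃   
────────────────┨   ┃Error handling analyz┃   
■■■■■■■         ┃   ┃Th┌───────────────┐iz┃   
■■■■■■■         ┃   ┃  │  Delete File? │  ┃   
■■■■■■■         ┃   ┃  │File already ex│  ┃   
■■■■■■■         ┃   ┃  │      [OK]     │  ┃   
■■■■■■■         ┃   ┃  └───────────────┘  ┃   
■■■■■■■         ┃   ┃                     ┃   
■■■■■■■         ┃   ┃                     ┃   
■■■■■■■         ┃   ┃                     ┃   
━━━━━━━━━━━━━━━━┛━━━┃                     ┃   
                    ┃                     ┃   
                    ┃                     ┃   


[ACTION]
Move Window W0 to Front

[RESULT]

                                              
                                              
                    ┏━━━━━━━━━━━━━━━━━━━━━┓   
                    ┃ DialogModal         ┃   
                    ┠─────────────────────┨   
 ┏━━━━━━━━━━━━━━━━━━━━━━━━━━━━━━━━━━━━┓miz┃   
 ┃ Minesweeper                        ┃orm┃   
━┠────────────────────────────────────┨ess┃   
n┃■■■■■■■■■■                          ┃dle┃   
─┃■■■■■■■■■■                          ┃lyz┃   
■┃■■■■■■■■■■                          ┃┐iz┃   
■┃■■■■■■■■■■                          ┃│  ┃   
■┃■■■■■■■■■■                          ┃│  ┃   
■┃■■■■■■■■■■                          ┃│  ┃   
■┃■■■■■■■■■■                          ┃┘  ┃   
■┃■■■■■■■■■■                          ┃   ┃   
■┃■■■■■■■■■■                          ┃   ┃   
■┃■■■■■■■■■■                          ┃   ┃   
━┗━━━━━━━━━━━━━━━━━━━━━━━━━━━━━━━━━━━━┛   ┃   
                    ┃                     ┃   
                    ┃                     ┃   


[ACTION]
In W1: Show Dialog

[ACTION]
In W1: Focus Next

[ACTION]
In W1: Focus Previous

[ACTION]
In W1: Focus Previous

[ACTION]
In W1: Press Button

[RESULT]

                                              
                                              
                    ┏━━━━━━━━━━━━━━━━━━━━━┓   
                    ┃ DialogModal         ┃   
                    ┠─────────────────────┨   
 ┏━━━━━━━━━━━━━━━━━━━━━━━━━━━━━━━━━━━━┓miz┃   
 ┃ Minesweeper                        ┃orm┃   
━┠────────────────────────────────────┨ess┃   
n┃■■■■■■■■■■                          ┃dle┃   
─┃■■■■■■■■■■                          ┃lyz┃   
■┃■■■■■■■■■■                          ┃miz┃   
■┃■■■■■■■■■■                          ┃   ┃   
■┃■■■■■■■■■■                          ┃   ┃   
■┃■■■■■■■■■■                          ┃   ┃   
■┃■■■■■■■■■■                          ┃   ┃   
■┃■■■■■■■■■■                          ┃   ┃   
■┃■■■■■■■■■■                          ┃   ┃   
■┃■■■■■■■■■■                          ┃   ┃   
━┗━━━━━━━━━━━━━━━━━━━━━━━━━━━━━━━━━━━━┛   ┃   
                    ┃                     ┃   
                    ┃                     ┃   


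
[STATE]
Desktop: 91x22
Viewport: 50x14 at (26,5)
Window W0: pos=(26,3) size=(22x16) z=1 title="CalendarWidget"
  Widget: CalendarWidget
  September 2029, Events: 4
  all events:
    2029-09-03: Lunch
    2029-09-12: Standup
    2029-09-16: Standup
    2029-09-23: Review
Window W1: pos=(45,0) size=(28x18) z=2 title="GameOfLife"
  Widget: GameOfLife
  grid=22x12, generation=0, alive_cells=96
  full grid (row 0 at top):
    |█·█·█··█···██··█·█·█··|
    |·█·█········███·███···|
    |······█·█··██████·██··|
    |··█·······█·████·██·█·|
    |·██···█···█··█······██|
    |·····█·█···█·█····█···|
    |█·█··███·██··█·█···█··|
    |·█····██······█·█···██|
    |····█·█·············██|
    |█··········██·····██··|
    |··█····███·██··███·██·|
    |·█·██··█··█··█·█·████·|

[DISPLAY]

┠──────────────────┃·█·█········███·███···    ┃   
┃   September 2029 ┃······█·█··██████·██··    ┃   
┃Mo Tu We Th Fr Sa ┃··█·······█·████·██·█·    ┃   
┃                1 ┃·██···█···█··█······██    ┃   
┃ 3*  4  5  6  7  8┃·····█·█···█·█····█···    ┃   
┃10 11 12* 13 14 15┃█·█··███·██··█·█···█··    ┃   
┃17 18 19 20 21 22 ┃·█····██······█·█···██    ┃   
┃24 25 26 27 28 29 ┃····█·█·············██    ┃   
┃                  ┃█··········██·····██··    ┃   
┃                  ┃··█····███·██··███·██·    ┃   
┃                  ┃·█·██··█··█··█·█·████·    ┃   
┃                  ┃                          ┃   
┃                  ┗━━━━━━━━━━━━━━━━━━━━━━━━━━┛   
┗━━━━━━━━━━━━━━━━━━━━┛                            


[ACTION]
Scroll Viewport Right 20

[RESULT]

────┃·█·█········███·███···    ┃                  
029 ┃······█·█··██████·██··    ┃                  
 Sa ┃··█·······█·████·██·█·    ┃                  
  1 ┃·██···█···█··█······██    ┃                  
7  8┃·····█·█···█·█····█···    ┃                  
4 15┃█·█··███·██··█·█···█··    ┃                  
 22 ┃·█····██······█·█···██    ┃                  
 29 ┃····█·█·············██    ┃                  
    ┃█··········██·····██··    ┃                  
    ┃··█····███·██··███·██·    ┃                  
    ┃·█·██··█··█··█·█·████·    ┃                  
    ┃                          ┃                  
    ┗━━━━━━━━━━━━━━━━━━━━━━━━━━┛                  
━━━━━━┛                                           


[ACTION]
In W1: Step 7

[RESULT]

────┃······················    ┃                  
029 ┃·····██·█·············    ┃                  
 Sa ┃···██········█···██···    ┃                  
  1 ┃···█········███████···    ┃                  
7  8┃······█····█·███······    ┃                  
4 15┃···█··█··███········█·    ┃                  
 22 ┃···················█·█    ┃                  
 29 ┃····████···········██·    ┃                  
    ┃·······█·····██·······    ┃                  
    ┃·············██·······    ┃                  
    ┃······················    ┃                  
    ┃                          ┃                  
    ┗━━━━━━━━━━━━━━━━━━━━━━━━━━┛                  
━━━━━━┛                                           


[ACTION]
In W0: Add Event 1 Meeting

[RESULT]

────┃······················    ┃                  
029 ┃·····██·█·············    ┃                  
 Sa ┃···██········█···██···    ┃                  
  1*┃···█········███████···    ┃                  
7  8┃······█····█·███······    ┃                  
4 15┃···█··█··███········█·    ┃                  
 22 ┃···················█·█    ┃                  
 29 ┃····████···········██·    ┃                  
    ┃·······█·····██·······    ┃                  
    ┃·············██·······    ┃                  
    ┃······················    ┃                  
    ┃                          ┃                  
    ┗━━━━━━━━━━━━━━━━━━━━━━━━━━┛                  
━━━━━━┛                                           


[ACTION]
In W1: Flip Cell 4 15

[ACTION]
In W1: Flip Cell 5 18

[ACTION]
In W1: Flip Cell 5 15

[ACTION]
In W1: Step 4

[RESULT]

────┃······················    ┃                  
029 ┃············█···█·····    ┃                  
 Sa ┃············█··███····    ┃                  
  1*┃············█·····█···    ┃                  
7  8┃·········██·█·██·██···    ┃                  
4 15┃············████·██···    ┃                  
 22 ┃····██·█···██·····███·    ┃                  
 29 ┃···█···············██·    ┃                  
    ┃····██·██····██·······    ┃                  
    ┃·············██·······    ┃                  
    ┃······················    ┃                  
    ┃                          ┃                  
    ┗━━━━━━━━━━━━━━━━━━━━━━━━━━┛                  
━━━━━━┛                                           


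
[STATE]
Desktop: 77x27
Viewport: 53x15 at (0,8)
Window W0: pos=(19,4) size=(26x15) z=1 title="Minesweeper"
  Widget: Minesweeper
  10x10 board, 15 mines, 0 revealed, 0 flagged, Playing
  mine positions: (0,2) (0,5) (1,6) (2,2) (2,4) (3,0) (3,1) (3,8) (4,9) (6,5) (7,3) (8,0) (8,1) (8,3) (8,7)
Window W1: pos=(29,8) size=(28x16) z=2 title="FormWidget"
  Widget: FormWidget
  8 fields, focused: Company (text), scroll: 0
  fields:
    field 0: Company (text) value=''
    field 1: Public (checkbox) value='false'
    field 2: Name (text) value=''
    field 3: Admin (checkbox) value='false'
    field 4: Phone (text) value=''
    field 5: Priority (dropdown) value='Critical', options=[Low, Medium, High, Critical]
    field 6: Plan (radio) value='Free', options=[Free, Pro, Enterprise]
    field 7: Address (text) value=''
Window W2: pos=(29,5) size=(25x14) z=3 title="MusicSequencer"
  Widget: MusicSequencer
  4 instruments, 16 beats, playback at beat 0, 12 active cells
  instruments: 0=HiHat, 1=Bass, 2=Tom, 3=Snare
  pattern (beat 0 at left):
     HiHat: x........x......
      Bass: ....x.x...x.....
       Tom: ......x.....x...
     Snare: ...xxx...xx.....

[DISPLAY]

                   ┃■■■■■■■■■┃      ▼123456789012345 
                   ┃■■■■■■■■■┃ HiHat█········█······ 
                   ┃■■■■■■■■■┃  Bass····█·█···█····· 
                   ┃■■■■■■■■■┃   Tom······█·····█··· 
                   ┃■■■■■■■■■┃ Snare···███···██····· 
                   ┃■■■■■■■■■┃                       
                   ┃■■■■■■■■■┃                       
                   ┃■■■■■■■■■┃                       
                   ┃■■■■■■■■■┃                       
                   ┃         ┃                       
                   ┗━━━━━━━━━┗━━━━━━━━━━━━━━━━━━━━━━━
                             ┃                       
                             ┃                       
                             ┃                       
                             ┃                       


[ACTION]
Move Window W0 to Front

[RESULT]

                   ┃■■■■■■■■■■              ┃9012345 
                   ┃■■■■■■■■■■              ┃█······ 
                   ┃■■■■■■■■■■              ┃·█····· 
                   ┃■■■■■■■■■■              ┃···█··· 
                   ┃■■■■■■■■■■              ┃██····· 
                   ┃■■■■■■■■■■              ┃        
                   ┃■■■■■■■■■■              ┃        
                   ┃■■■■■■■■■■              ┃        
                   ┃■■■■■■■■■■              ┃        
                   ┃                        ┃        
                   ┗━━━━━━━━━━━━━━━━━━━━━━━━┛━━━━━━━━
                             ┃                       
                             ┃                       
                             ┃                       
                             ┃                       


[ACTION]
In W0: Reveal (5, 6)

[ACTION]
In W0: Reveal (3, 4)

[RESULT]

                   ┃■■■■■■■■■■              ┃9012345 
                   ┃■■■■■■■■■■              ┃█······ 
                   ┃■■■■1■■■■■              ┃·█····· 
                   ┃■■■■■■■■■■              ┃···█··· 
                   ┃■■■■■■1■■■              ┃██····· 
                   ┃■■■■■■■■■■              ┃        
                   ┃■■■■■■■■■■              ┃        
                   ┃■■■■■■■■■■              ┃        
                   ┃■■■■■■■■■■              ┃        
                   ┃                        ┃        
                   ┗━━━━━━━━━━━━━━━━━━━━━━━━┛━━━━━━━━
                             ┃                       
                             ┃                       
                             ┃                       
                             ┃                       
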